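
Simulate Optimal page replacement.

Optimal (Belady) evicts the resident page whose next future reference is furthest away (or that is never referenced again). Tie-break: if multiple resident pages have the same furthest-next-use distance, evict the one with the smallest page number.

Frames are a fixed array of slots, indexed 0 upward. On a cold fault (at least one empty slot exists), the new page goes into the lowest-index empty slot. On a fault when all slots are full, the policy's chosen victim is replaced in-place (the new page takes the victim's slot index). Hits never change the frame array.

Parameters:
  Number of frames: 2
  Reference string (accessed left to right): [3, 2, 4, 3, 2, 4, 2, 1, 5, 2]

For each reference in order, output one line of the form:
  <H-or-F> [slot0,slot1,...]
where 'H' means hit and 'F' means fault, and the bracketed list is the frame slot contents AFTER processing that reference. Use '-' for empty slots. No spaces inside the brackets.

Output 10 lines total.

F [3,-]
F [3,2]
F [3,4]
H [3,4]
F [2,4]
H [2,4]
H [2,4]
F [2,1]
F [2,5]
H [2,5]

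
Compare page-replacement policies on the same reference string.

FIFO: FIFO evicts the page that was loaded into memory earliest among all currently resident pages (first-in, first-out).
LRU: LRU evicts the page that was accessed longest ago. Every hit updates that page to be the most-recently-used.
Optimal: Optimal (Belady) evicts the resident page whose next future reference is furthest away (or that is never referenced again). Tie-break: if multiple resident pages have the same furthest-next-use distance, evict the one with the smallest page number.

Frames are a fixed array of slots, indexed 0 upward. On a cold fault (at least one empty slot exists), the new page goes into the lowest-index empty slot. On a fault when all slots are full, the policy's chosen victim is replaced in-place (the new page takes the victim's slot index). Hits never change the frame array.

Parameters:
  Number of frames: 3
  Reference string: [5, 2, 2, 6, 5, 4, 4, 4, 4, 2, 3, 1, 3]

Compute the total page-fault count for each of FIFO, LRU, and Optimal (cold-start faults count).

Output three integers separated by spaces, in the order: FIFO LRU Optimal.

Answer: 6 7 6

Derivation:
--- FIFO ---
  step 0: ref 5 -> FAULT, frames=[5,-,-] (faults so far: 1)
  step 1: ref 2 -> FAULT, frames=[5,2,-] (faults so far: 2)
  step 2: ref 2 -> HIT, frames=[5,2,-] (faults so far: 2)
  step 3: ref 6 -> FAULT, frames=[5,2,6] (faults so far: 3)
  step 4: ref 5 -> HIT, frames=[5,2,6] (faults so far: 3)
  step 5: ref 4 -> FAULT, evict 5, frames=[4,2,6] (faults so far: 4)
  step 6: ref 4 -> HIT, frames=[4,2,6] (faults so far: 4)
  step 7: ref 4 -> HIT, frames=[4,2,6] (faults so far: 4)
  step 8: ref 4 -> HIT, frames=[4,2,6] (faults so far: 4)
  step 9: ref 2 -> HIT, frames=[4,2,6] (faults so far: 4)
  step 10: ref 3 -> FAULT, evict 2, frames=[4,3,6] (faults so far: 5)
  step 11: ref 1 -> FAULT, evict 6, frames=[4,3,1] (faults so far: 6)
  step 12: ref 3 -> HIT, frames=[4,3,1] (faults so far: 6)
  FIFO total faults: 6
--- LRU ---
  step 0: ref 5 -> FAULT, frames=[5,-,-] (faults so far: 1)
  step 1: ref 2 -> FAULT, frames=[5,2,-] (faults so far: 2)
  step 2: ref 2 -> HIT, frames=[5,2,-] (faults so far: 2)
  step 3: ref 6 -> FAULT, frames=[5,2,6] (faults so far: 3)
  step 4: ref 5 -> HIT, frames=[5,2,6] (faults so far: 3)
  step 5: ref 4 -> FAULT, evict 2, frames=[5,4,6] (faults so far: 4)
  step 6: ref 4 -> HIT, frames=[5,4,6] (faults so far: 4)
  step 7: ref 4 -> HIT, frames=[5,4,6] (faults so far: 4)
  step 8: ref 4 -> HIT, frames=[5,4,6] (faults so far: 4)
  step 9: ref 2 -> FAULT, evict 6, frames=[5,4,2] (faults so far: 5)
  step 10: ref 3 -> FAULT, evict 5, frames=[3,4,2] (faults so far: 6)
  step 11: ref 1 -> FAULT, evict 4, frames=[3,1,2] (faults so far: 7)
  step 12: ref 3 -> HIT, frames=[3,1,2] (faults so far: 7)
  LRU total faults: 7
--- Optimal ---
  step 0: ref 5 -> FAULT, frames=[5,-,-] (faults so far: 1)
  step 1: ref 2 -> FAULT, frames=[5,2,-] (faults so far: 2)
  step 2: ref 2 -> HIT, frames=[5,2,-] (faults so far: 2)
  step 3: ref 6 -> FAULT, frames=[5,2,6] (faults so far: 3)
  step 4: ref 5 -> HIT, frames=[5,2,6] (faults so far: 3)
  step 5: ref 4 -> FAULT, evict 5, frames=[4,2,6] (faults so far: 4)
  step 6: ref 4 -> HIT, frames=[4,2,6] (faults so far: 4)
  step 7: ref 4 -> HIT, frames=[4,2,6] (faults so far: 4)
  step 8: ref 4 -> HIT, frames=[4,2,6] (faults so far: 4)
  step 9: ref 2 -> HIT, frames=[4,2,6] (faults so far: 4)
  step 10: ref 3 -> FAULT, evict 2, frames=[4,3,6] (faults so far: 5)
  step 11: ref 1 -> FAULT, evict 4, frames=[1,3,6] (faults so far: 6)
  step 12: ref 3 -> HIT, frames=[1,3,6] (faults so far: 6)
  Optimal total faults: 6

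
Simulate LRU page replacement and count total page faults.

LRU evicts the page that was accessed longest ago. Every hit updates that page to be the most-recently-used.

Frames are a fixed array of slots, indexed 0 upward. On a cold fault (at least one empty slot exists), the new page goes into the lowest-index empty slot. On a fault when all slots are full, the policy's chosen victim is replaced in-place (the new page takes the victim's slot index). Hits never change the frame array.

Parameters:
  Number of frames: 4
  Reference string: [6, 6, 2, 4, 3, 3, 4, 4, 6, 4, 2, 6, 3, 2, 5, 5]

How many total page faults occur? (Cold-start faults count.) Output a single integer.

Answer: 5

Derivation:
Step 0: ref 6 → FAULT, frames=[6,-,-,-]
Step 1: ref 6 → HIT, frames=[6,-,-,-]
Step 2: ref 2 → FAULT, frames=[6,2,-,-]
Step 3: ref 4 → FAULT, frames=[6,2,4,-]
Step 4: ref 3 → FAULT, frames=[6,2,4,3]
Step 5: ref 3 → HIT, frames=[6,2,4,3]
Step 6: ref 4 → HIT, frames=[6,2,4,3]
Step 7: ref 4 → HIT, frames=[6,2,4,3]
Step 8: ref 6 → HIT, frames=[6,2,4,3]
Step 9: ref 4 → HIT, frames=[6,2,4,3]
Step 10: ref 2 → HIT, frames=[6,2,4,3]
Step 11: ref 6 → HIT, frames=[6,2,4,3]
Step 12: ref 3 → HIT, frames=[6,2,4,3]
Step 13: ref 2 → HIT, frames=[6,2,4,3]
Step 14: ref 5 → FAULT (evict 4), frames=[6,2,5,3]
Step 15: ref 5 → HIT, frames=[6,2,5,3]
Total faults: 5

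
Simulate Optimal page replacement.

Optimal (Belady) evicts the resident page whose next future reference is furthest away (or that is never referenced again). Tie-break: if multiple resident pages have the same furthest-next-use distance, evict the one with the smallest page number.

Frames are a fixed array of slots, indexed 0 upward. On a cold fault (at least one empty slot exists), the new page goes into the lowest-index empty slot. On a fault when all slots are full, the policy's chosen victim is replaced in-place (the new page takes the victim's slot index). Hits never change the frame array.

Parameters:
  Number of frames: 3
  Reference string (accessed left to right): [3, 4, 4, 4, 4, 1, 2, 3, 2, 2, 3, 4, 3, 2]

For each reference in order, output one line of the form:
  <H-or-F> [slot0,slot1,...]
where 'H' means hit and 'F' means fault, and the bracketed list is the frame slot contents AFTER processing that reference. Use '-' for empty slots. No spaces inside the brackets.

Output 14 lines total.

F [3,-,-]
F [3,4,-]
H [3,4,-]
H [3,4,-]
H [3,4,-]
F [3,4,1]
F [3,4,2]
H [3,4,2]
H [3,4,2]
H [3,4,2]
H [3,4,2]
H [3,4,2]
H [3,4,2]
H [3,4,2]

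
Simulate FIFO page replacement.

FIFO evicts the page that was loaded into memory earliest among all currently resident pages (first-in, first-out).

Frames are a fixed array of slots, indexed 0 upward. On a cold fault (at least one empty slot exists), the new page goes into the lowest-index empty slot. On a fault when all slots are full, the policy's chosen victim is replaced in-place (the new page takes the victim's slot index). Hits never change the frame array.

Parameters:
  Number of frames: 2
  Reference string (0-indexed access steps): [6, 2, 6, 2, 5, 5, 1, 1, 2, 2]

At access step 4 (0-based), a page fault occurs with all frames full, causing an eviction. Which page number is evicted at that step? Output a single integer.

Step 0: ref 6 -> FAULT, frames=[6,-]
Step 1: ref 2 -> FAULT, frames=[6,2]
Step 2: ref 6 -> HIT, frames=[6,2]
Step 3: ref 2 -> HIT, frames=[6,2]
Step 4: ref 5 -> FAULT, evict 6, frames=[5,2]
At step 4: evicted page 6

Answer: 6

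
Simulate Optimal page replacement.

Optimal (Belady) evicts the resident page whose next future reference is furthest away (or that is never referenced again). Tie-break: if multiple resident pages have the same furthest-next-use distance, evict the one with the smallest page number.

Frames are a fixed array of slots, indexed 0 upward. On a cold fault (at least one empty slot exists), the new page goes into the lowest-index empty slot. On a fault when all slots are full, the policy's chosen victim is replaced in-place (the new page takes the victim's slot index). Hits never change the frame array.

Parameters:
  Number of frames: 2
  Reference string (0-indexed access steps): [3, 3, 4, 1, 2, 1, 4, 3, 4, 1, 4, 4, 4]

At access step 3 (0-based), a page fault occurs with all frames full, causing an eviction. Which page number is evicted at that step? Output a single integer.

Step 0: ref 3 -> FAULT, frames=[3,-]
Step 1: ref 3 -> HIT, frames=[3,-]
Step 2: ref 4 -> FAULT, frames=[3,4]
Step 3: ref 1 -> FAULT, evict 3, frames=[1,4]
At step 3: evicted page 3

Answer: 3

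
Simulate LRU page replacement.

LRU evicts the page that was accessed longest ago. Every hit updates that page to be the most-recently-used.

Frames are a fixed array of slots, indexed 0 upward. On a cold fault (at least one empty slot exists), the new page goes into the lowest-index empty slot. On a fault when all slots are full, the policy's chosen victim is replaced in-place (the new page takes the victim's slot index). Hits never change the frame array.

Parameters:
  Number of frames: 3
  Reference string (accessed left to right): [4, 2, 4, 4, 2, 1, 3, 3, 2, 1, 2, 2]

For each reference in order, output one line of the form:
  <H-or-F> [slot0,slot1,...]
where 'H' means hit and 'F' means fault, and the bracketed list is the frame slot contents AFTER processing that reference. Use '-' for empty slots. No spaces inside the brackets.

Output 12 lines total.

F [4,-,-]
F [4,2,-]
H [4,2,-]
H [4,2,-]
H [4,2,-]
F [4,2,1]
F [3,2,1]
H [3,2,1]
H [3,2,1]
H [3,2,1]
H [3,2,1]
H [3,2,1]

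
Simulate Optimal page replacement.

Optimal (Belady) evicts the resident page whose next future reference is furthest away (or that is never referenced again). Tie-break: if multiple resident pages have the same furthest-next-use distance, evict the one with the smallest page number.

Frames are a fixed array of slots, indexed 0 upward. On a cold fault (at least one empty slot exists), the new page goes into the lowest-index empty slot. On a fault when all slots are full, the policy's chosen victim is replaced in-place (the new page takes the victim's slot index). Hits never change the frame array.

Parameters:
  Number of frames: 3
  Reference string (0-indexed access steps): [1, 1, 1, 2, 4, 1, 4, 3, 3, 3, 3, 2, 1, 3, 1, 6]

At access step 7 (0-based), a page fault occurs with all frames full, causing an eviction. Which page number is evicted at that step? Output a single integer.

Answer: 4

Derivation:
Step 0: ref 1 -> FAULT, frames=[1,-,-]
Step 1: ref 1 -> HIT, frames=[1,-,-]
Step 2: ref 1 -> HIT, frames=[1,-,-]
Step 3: ref 2 -> FAULT, frames=[1,2,-]
Step 4: ref 4 -> FAULT, frames=[1,2,4]
Step 5: ref 1 -> HIT, frames=[1,2,4]
Step 6: ref 4 -> HIT, frames=[1,2,4]
Step 7: ref 3 -> FAULT, evict 4, frames=[1,2,3]
At step 7: evicted page 4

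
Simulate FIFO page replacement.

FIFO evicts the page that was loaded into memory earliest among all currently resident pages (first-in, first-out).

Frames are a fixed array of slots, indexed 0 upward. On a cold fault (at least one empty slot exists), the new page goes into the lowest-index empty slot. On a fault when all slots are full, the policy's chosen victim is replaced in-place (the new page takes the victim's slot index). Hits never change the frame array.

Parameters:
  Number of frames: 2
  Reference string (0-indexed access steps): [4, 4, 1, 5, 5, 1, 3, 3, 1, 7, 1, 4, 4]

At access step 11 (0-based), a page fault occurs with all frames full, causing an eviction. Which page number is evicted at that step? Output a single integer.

Step 0: ref 4 -> FAULT, frames=[4,-]
Step 1: ref 4 -> HIT, frames=[4,-]
Step 2: ref 1 -> FAULT, frames=[4,1]
Step 3: ref 5 -> FAULT, evict 4, frames=[5,1]
Step 4: ref 5 -> HIT, frames=[5,1]
Step 5: ref 1 -> HIT, frames=[5,1]
Step 6: ref 3 -> FAULT, evict 1, frames=[5,3]
Step 7: ref 3 -> HIT, frames=[5,3]
Step 8: ref 1 -> FAULT, evict 5, frames=[1,3]
Step 9: ref 7 -> FAULT, evict 3, frames=[1,7]
Step 10: ref 1 -> HIT, frames=[1,7]
Step 11: ref 4 -> FAULT, evict 1, frames=[4,7]
At step 11: evicted page 1

Answer: 1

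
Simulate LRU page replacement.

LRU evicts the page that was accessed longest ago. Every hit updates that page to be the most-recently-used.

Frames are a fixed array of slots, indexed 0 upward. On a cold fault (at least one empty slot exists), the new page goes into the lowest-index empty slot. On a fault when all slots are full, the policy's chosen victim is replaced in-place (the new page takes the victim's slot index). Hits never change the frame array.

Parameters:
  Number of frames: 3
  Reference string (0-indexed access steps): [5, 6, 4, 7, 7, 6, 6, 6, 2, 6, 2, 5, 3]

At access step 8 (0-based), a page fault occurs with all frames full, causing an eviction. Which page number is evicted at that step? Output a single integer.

Answer: 4

Derivation:
Step 0: ref 5 -> FAULT, frames=[5,-,-]
Step 1: ref 6 -> FAULT, frames=[5,6,-]
Step 2: ref 4 -> FAULT, frames=[5,6,4]
Step 3: ref 7 -> FAULT, evict 5, frames=[7,6,4]
Step 4: ref 7 -> HIT, frames=[7,6,4]
Step 5: ref 6 -> HIT, frames=[7,6,4]
Step 6: ref 6 -> HIT, frames=[7,6,4]
Step 7: ref 6 -> HIT, frames=[7,6,4]
Step 8: ref 2 -> FAULT, evict 4, frames=[7,6,2]
At step 8: evicted page 4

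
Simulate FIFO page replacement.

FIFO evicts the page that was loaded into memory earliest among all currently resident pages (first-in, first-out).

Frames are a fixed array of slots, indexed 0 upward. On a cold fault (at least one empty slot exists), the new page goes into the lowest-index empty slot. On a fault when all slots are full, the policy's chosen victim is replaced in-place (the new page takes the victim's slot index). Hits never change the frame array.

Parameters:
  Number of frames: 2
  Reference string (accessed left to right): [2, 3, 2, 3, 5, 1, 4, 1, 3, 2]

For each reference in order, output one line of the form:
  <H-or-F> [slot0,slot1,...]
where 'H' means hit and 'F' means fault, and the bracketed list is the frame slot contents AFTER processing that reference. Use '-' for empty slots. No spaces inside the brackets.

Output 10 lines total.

F [2,-]
F [2,3]
H [2,3]
H [2,3]
F [5,3]
F [5,1]
F [4,1]
H [4,1]
F [4,3]
F [2,3]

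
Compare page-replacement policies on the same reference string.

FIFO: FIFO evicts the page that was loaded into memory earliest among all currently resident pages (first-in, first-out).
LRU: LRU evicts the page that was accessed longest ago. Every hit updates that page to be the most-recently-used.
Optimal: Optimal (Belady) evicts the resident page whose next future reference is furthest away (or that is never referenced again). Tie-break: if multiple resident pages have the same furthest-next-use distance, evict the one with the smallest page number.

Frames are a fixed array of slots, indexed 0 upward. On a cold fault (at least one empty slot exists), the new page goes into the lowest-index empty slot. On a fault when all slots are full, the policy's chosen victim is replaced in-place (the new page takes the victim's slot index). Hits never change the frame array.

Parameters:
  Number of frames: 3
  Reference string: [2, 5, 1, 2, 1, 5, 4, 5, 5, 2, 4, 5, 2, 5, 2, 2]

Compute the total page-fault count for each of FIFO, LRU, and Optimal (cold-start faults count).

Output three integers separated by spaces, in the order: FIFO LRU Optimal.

Answer: 6 5 4

Derivation:
--- FIFO ---
  step 0: ref 2 -> FAULT, frames=[2,-,-] (faults so far: 1)
  step 1: ref 5 -> FAULT, frames=[2,5,-] (faults so far: 2)
  step 2: ref 1 -> FAULT, frames=[2,5,1] (faults so far: 3)
  step 3: ref 2 -> HIT, frames=[2,5,1] (faults so far: 3)
  step 4: ref 1 -> HIT, frames=[2,5,1] (faults so far: 3)
  step 5: ref 5 -> HIT, frames=[2,5,1] (faults so far: 3)
  step 6: ref 4 -> FAULT, evict 2, frames=[4,5,1] (faults so far: 4)
  step 7: ref 5 -> HIT, frames=[4,5,1] (faults so far: 4)
  step 8: ref 5 -> HIT, frames=[4,5,1] (faults so far: 4)
  step 9: ref 2 -> FAULT, evict 5, frames=[4,2,1] (faults so far: 5)
  step 10: ref 4 -> HIT, frames=[4,2,1] (faults so far: 5)
  step 11: ref 5 -> FAULT, evict 1, frames=[4,2,5] (faults so far: 6)
  step 12: ref 2 -> HIT, frames=[4,2,5] (faults so far: 6)
  step 13: ref 5 -> HIT, frames=[4,2,5] (faults so far: 6)
  step 14: ref 2 -> HIT, frames=[4,2,5] (faults so far: 6)
  step 15: ref 2 -> HIT, frames=[4,2,5] (faults so far: 6)
  FIFO total faults: 6
--- LRU ---
  step 0: ref 2 -> FAULT, frames=[2,-,-] (faults so far: 1)
  step 1: ref 5 -> FAULT, frames=[2,5,-] (faults so far: 2)
  step 2: ref 1 -> FAULT, frames=[2,5,1] (faults so far: 3)
  step 3: ref 2 -> HIT, frames=[2,5,1] (faults so far: 3)
  step 4: ref 1 -> HIT, frames=[2,5,1] (faults so far: 3)
  step 5: ref 5 -> HIT, frames=[2,5,1] (faults so far: 3)
  step 6: ref 4 -> FAULT, evict 2, frames=[4,5,1] (faults so far: 4)
  step 7: ref 5 -> HIT, frames=[4,5,1] (faults so far: 4)
  step 8: ref 5 -> HIT, frames=[4,5,1] (faults so far: 4)
  step 9: ref 2 -> FAULT, evict 1, frames=[4,5,2] (faults so far: 5)
  step 10: ref 4 -> HIT, frames=[4,5,2] (faults so far: 5)
  step 11: ref 5 -> HIT, frames=[4,5,2] (faults so far: 5)
  step 12: ref 2 -> HIT, frames=[4,5,2] (faults so far: 5)
  step 13: ref 5 -> HIT, frames=[4,5,2] (faults so far: 5)
  step 14: ref 2 -> HIT, frames=[4,5,2] (faults so far: 5)
  step 15: ref 2 -> HIT, frames=[4,5,2] (faults so far: 5)
  LRU total faults: 5
--- Optimal ---
  step 0: ref 2 -> FAULT, frames=[2,-,-] (faults so far: 1)
  step 1: ref 5 -> FAULT, frames=[2,5,-] (faults so far: 2)
  step 2: ref 1 -> FAULT, frames=[2,5,1] (faults so far: 3)
  step 3: ref 2 -> HIT, frames=[2,5,1] (faults so far: 3)
  step 4: ref 1 -> HIT, frames=[2,5,1] (faults so far: 3)
  step 5: ref 5 -> HIT, frames=[2,5,1] (faults so far: 3)
  step 6: ref 4 -> FAULT, evict 1, frames=[2,5,4] (faults so far: 4)
  step 7: ref 5 -> HIT, frames=[2,5,4] (faults so far: 4)
  step 8: ref 5 -> HIT, frames=[2,5,4] (faults so far: 4)
  step 9: ref 2 -> HIT, frames=[2,5,4] (faults so far: 4)
  step 10: ref 4 -> HIT, frames=[2,5,4] (faults so far: 4)
  step 11: ref 5 -> HIT, frames=[2,5,4] (faults so far: 4)
  step 12: ref 2 -> HIT, frames=[2,5,4] (faults so far: 4)
  step 13: ref 5 -> HIT, frames=[2,5,4] (faults so far: 4)
  step 14: ref 2 -> HIT, frames=[2,5,4] (faults so far: 4)
  step 15: ref 2 -> HIT, frames=[2,5,4] (faults so far: 4)
  Optimal total faults: 4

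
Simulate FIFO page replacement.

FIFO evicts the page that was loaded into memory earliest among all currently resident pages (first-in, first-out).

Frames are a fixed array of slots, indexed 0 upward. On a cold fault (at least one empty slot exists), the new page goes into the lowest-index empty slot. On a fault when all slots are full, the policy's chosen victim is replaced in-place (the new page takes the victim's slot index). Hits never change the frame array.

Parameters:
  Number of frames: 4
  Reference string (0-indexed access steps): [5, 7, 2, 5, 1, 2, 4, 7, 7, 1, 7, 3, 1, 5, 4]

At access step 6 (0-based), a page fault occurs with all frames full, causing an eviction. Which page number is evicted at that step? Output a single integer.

Step 0: ref 5 -> FAULT, frames=[5,-,-,-]
Step 1: ref 7 -> FAULT, frames=[5,7,-,-]
Step 2: ref 2 -> FAULT, frames=[5,7,2,-]
Step 3: ref 5 -> HIT, frames=[5,7,2,-]
Step 4: ref 1 -> FAULT, frames=[5,7,2,1]
Step 5: ref 2 -> HIT, frames=[5,7,2,1]
Step 6: ref 4 -> FAULT, evict 5, frames=[4,7,2,1]
At step 6: evicted page 5

Answer: 5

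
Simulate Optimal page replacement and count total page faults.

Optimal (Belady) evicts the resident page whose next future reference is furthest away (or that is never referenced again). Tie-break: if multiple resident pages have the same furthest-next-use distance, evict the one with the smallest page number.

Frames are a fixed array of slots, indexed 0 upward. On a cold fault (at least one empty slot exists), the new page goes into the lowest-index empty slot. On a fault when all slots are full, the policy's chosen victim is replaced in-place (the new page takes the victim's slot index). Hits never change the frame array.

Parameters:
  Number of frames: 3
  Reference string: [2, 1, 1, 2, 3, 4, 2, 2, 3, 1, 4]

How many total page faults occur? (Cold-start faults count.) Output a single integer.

Step 0: ref 2 → FAULT, frames=[2,-,-]
Step 1: ref 1 → FAULT, frames=[2,1,-]
Step 2: ref 1 → HIT, frames=[2,1,-]
Step 3: ref 2 → HIT, frames=[2,1,-]
Step 4: ref 3 → FAULT, frames=[2,1,3]
Step 5: ref 4 → FAULT (evict 1), frames=[2,4,3]
Step 6: ref 2 → HIT, frames=[2,4,3]
Step 7: ref 2 → HIT, frames=[2,4,3]
Step 8: ref 3 → HIT, frames=[2,4,3]
Step 9: ref 1 → FAULT (evict 2), frames=[1,4,3]
Step 10: ref 4 → HIT, frames=[1,4,3]
Total faults: 5

Answer: 5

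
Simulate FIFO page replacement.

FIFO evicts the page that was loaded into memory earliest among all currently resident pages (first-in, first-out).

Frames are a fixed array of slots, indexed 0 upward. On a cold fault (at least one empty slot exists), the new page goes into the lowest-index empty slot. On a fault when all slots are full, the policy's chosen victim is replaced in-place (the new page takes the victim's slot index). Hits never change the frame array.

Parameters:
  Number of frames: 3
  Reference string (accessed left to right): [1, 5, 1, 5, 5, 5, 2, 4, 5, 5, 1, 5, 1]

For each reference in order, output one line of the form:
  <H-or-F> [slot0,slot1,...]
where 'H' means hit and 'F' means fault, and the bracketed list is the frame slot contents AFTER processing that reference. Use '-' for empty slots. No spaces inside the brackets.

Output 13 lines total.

F [1,-,-]
F [1,5,-]
H [1,5,-]
H [1,5,-]
H [1,5,-]
H [1,5,-]
F [1,5,2]
F [4,5,2]
H [4,5,2]
H [4,5,2]
F [4,1,2]
F [4,1,5]
H [4,1,5]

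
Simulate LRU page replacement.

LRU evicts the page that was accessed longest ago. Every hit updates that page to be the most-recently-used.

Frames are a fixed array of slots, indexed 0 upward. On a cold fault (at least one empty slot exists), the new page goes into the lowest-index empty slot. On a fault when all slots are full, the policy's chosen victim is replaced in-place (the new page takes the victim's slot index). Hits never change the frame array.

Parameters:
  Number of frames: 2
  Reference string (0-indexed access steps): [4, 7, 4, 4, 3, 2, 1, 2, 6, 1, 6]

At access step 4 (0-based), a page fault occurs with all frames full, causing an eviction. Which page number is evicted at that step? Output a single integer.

Step 0: ref 4 -> FAULT, frames=[4,-]
Step 1: ref 7 -> FAULT, frames=[4,7]
Step 2: ref 4 -> HIT, frames=[4,7]
Step 3: ref 4 -> HIT, frames=[4,7]
Step 4: ref 3 -> FAULT, evict 7, frames=[4,3]
At step 4: evicted page 7

Answer: 7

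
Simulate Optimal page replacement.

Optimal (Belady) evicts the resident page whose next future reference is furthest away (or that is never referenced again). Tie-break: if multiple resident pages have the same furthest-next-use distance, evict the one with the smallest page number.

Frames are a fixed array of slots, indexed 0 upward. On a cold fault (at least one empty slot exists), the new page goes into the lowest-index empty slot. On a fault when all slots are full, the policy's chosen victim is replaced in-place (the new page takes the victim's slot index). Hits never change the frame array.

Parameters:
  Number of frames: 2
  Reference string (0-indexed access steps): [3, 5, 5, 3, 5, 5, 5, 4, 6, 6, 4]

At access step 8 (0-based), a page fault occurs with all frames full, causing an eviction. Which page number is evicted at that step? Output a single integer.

Step 0: ref 3 -> FAULT, frames=[3,-]
Step 1: ref 5 -> FAULT, frames=[3,5]
Step 2: ref 5 -> HIT, frames=[3,5]
Step 3: ref 3 -> HIT, frames=[3,5]
Step 4: ref 5 -> HIT, frames=[3,5]
Step 5: ref 5 -> HIT, frames=[3,5]
Step 6: ref 5 -> HIT, frames=[3,5]
Step 7: ref 4 -> FAULT, evict 3, frames=[4,5]
Step 8: ref 6 -> FAULT, evict 5, frames=[4,6]
At step 8: evicted page 5

Answer: 5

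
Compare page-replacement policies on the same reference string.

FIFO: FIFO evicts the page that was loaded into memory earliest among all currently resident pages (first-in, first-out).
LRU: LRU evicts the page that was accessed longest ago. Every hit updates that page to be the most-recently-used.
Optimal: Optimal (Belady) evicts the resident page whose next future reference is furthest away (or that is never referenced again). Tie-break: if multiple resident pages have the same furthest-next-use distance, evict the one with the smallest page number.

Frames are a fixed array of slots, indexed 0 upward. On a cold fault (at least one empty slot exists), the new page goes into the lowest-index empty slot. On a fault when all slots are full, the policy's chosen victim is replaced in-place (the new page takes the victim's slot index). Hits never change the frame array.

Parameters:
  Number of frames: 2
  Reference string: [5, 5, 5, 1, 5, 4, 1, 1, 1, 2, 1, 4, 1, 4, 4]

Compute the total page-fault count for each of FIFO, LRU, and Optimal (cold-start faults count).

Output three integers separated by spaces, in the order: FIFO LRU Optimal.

--- FIFO ---
  step 0: ref 5 -> FAULT, frames=[5,-] (faults so far: 1)
  step 1: ref 5 -> HIT, frames=[5,-] (faults so far: 1)
  step 2: ref 5 -> HIT, frames=[5,-] (faults so far: 1)
  step 3: ref 1 -> FAULT, frames=[5,1] (faults so far: 2)
  step 4: ref 5 -> HIT, frames=[5,1] (faults so far: 2)
  step 5: ref 4 -> FAULT, evict 5, frames=[4,1] (faults so far: 3)
  step 6: ref 1 -> HIT, frames=[4,1] (faults so far: 3)
  step 7: ref 1 -> HIT, frames=[4,1] (faults so far: 3)
  step 8: ref 1 -> HIT, frames=[4,1] (faults so far: 3)
  step 9: ref 2 -> FAULT, evict 1, frames=[4,2] (faults so far: 4)
  step 10: ref 1 -> FAULT, evict 4, frames=[1,2] (faults so far: 5)
  step 11: ref 4 -> FAULT, evict 2, frames=[1,4] (faults so far: 6)
  step 12: ref 1 -> HIT, frames=[1,4] (faults so far: 6)
  step 13: ref 4 -> HIT, frames=[1,4] (faults so far: 6)
  step 14: ref 4 -> HIT, frames=[1,4] (faults so far: 6)
  FIFO total faults: 6
--- LRU ---
  step 0: ref 5 -> FAULT, frames=[5,-] (faults so far: 1)
  step 1: ref 5 -> HIT, frames=[5,-] (faults so far: 1)
  step 2: ref 5 -> HIT, frames=[5,-] (faults so far: 1)
  step 3: ref 1 -> FAULT, frames=[5,1] (faults so far: 2)
  step 4: ref 5 -> HIT, frames=[5,1] (faults so far: 2)
  step 5: ref 4 -> FAULT, evict 1, frames=[5,4] (faults so far: 3)
  step 6: ref 1 -> FAULT, evict 5, frames=[1,4] (faults so far: 4)
  step 7: ref 1 -> HIT, frames=[1,4] (faults so far: 4)
  step 8: ref 1 -> HIT, frames=[1,4] (faults so far: 4)
  step 9: ref 2 -> FAULT, evict 4, frames=[1,2] (faults so far: 5)
  step 10: ref 1 -> HIT, frames=[1,2] (faults so far: 5)
  step 11: ref 4 -> FAULT, evict 2, frames=[1,4] (faults so far: 6)
  step 12: ref 1 -> HIT, frames=[1,4] (faults so far: 6)
  step 13: ref 4 -> HIT, frames=[1,4] (faults so far: 6)
  step 14: ref 4 -> HIT, frames=[1,4] (faults so far: 6)
  LRU total faults: 6
--- Optimal ---
  step 0: ref 5 -> FAULT, frames=[5,-] (faults so far: 1)
  step 1: ref 5 -> HIT, frames=[5,-] (faults so far: 1)
  step 2: ref 5 -> HIT, frames=[5,-] (faults so far: 1)
  step 3: ref 1 -> FAULT, frames=[5,1] (faults so far: 2)
  step 4: ref 5 -> HIT, frames=[5,1] (faults so far: 2)
  step 5: ref 4 -> FAULT, evict 5, frames=[4,1] (faults so far: 3)
  step 6: ref 1 -> HIT, frames=[4,1] (faults so far: 3)
  step 7: ref 1 -> HIT, frames=[4,1] (faults so far: 3)
  step 8: ref 1 -> HIT, frames=[4,1] (faults so far: 3)
  step 9: ref 2 -> FAULT, evict 4, frames=[2,1] (faults so far: 4)
  step 10: ref 1 -> HIT, frames=[2,1] (faults so far: 4)
  step 11: ref 4 -> FAULT, evict 2, frames=[4,1] (faults so far: 5)
  step 12: ref 1 -> HIT, frames=[4,1] (faults so far: 5)
  step 13: ref 4 -> HIT, frames=[4,1] (faults so far: 5)
  step 14: ref 4 -> HIT, frames=[4,1] (faults so far: 5)
  Optimal total faults: 5

Answer: 6 6 5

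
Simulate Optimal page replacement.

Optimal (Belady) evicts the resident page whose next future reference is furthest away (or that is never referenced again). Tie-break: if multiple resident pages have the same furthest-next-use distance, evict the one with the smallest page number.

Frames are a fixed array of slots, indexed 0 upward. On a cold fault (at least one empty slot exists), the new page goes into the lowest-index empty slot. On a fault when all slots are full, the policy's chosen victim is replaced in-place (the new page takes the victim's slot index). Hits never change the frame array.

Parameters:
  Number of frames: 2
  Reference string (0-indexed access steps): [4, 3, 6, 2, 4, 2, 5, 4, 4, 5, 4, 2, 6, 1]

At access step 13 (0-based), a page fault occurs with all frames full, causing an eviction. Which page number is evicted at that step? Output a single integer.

Answer: 5

Derivation:
Step 0: ref 4 -> FAULT, frames=[4,-]
Step 1: ref 3 -> FAULT, frames=[4,3]
Step 2: ref 6 -> FAULT, evict 3, frames=[4,6]
Step 3: ref 2 -> FAULT, evict 6, frames=[4,2]
Step 4: ref 4 -> HIT, frames=[4,2]
Step 5: ref 2 -> HIT, frames=[4,2]
Step 6: ref 5 -> FAULT, evict 2, frames=[4,5]
Step 7: ref 4 -> HIT, frames=[4,5]
Step 8: ref 4 -> HIT, frames=[4,5]
Step 9: ref 5 -> HIT, frames=[4,5]
Step 10: ref 4 -> HIT, frames=[4,5]
Step 11: ref 2 -> FAULT, evict 4, frames=[2,5]
Step 12: ref 6 -> FAULT, evict 2, frames=[6,5]
Step 13: ref 1 -> FAULT, evict 5, frames=[6,1]
At step 13: evicted page 5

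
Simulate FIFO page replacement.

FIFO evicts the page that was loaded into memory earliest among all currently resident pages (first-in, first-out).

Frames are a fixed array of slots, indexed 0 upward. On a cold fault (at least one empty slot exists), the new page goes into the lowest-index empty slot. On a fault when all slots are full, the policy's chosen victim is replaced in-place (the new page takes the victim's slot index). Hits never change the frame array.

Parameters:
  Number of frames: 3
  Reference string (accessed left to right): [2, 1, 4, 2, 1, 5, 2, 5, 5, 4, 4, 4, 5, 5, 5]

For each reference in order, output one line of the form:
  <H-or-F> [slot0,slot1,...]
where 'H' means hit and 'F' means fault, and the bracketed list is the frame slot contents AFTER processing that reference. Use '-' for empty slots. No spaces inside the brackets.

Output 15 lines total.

F [2,-,-]
F [2,1,-]
F [2,1,4]
H [2,1,4]
H [2,1,4]
F [5,1,4]
F [5,2,4]
H [5,2,4]
H [5,2,4]
H [5,2,4]
H [5,2,4]
H [5,2,4]
H [5,2,4]
H [5,2,4]
H [5,2,4]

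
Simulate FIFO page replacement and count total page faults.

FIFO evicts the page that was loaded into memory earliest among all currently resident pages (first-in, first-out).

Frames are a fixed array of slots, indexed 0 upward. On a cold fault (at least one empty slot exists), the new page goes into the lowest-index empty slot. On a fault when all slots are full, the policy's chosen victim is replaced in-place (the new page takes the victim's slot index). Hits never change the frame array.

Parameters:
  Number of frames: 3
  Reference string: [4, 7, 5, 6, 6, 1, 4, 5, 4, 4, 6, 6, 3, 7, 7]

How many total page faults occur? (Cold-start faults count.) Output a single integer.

Step 0: ref 4 → FAULT, frames=[4,-,-]
Step 1: ref 7 → FAULT, frames=[4,7,-]
Step 2: ref 5 → FAULT, frames=[4,7,5]
Step 3: ref 6 → FAULT (evict 4), frames=[6,7,5]
Step 4: ref 6 → HIT, frames=[6,7,5]
Step 5: ref 1 → FAULT (evict 7), frames=[6,1,5]
Step 6: ref 4 → FAULT (evict 5), frames=[6,1,4]
Step 7: ref 5 → FAULT (evict 6), frames=[5,1,4]
Step 8: ref 4 → HIT, frames=[5,1,4]
Step 9: ref 4 → HIT, frames=[5,1,4]
Step 10: ref 6 → FAULT (evict 1), frames=[5,6,4]
Step 11: ref 6 → HIT, frames=[5,6,4]
Step 12: ref 3 → FAULT (evict 4), frames=[5,6,3]
Step 13: ref 7 → FAULT (evict 5), frames=[7,6,3]
Step 14: ref 7 → HIT, frames=[7,6,3]
Total faults: 10

Answer: 10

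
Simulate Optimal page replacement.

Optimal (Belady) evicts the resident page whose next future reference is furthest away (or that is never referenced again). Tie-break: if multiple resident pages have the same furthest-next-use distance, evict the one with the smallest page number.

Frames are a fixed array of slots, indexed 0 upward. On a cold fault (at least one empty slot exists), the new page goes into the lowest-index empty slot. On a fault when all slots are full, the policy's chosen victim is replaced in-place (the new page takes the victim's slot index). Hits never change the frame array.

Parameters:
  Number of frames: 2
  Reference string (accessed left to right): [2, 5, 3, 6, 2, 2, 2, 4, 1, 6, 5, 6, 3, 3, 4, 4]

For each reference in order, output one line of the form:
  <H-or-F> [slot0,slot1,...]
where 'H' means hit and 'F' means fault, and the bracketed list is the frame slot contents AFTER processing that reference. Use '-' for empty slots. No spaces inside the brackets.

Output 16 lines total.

F [2,-]
F [2,5]
F [2,3]
F [2,6]
H [2,6]
H [2,6]
H [2,6]
F [4,6]
F [1,6]
H [1,6]
F [5,6]
H [5,6]
F [3,6]
H [3,6]
F [4,6]
H [4,6]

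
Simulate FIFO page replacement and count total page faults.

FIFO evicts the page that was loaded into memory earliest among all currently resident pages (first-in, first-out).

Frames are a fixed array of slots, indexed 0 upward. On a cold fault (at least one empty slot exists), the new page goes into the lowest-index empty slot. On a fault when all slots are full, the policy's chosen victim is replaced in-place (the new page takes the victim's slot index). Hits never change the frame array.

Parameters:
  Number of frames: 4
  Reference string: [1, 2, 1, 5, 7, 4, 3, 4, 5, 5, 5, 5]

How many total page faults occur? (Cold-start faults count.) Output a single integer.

Step 0: ref 1 → FAULT, frames=[1,-,-,-]
Step 1: ref 2 → FAULT, frames=[1,2,-,-]
Step 2: ref 1 → HIT, frames=[1,2,-,-]
Step 3: ref 5 → FAULT, frames=[1,2,5,-]
Step 4: ref 7 → FAULT, frames=[1,2,5,7]
Step 5: ref 4 → FAULT (evict 1), frames=[4,2,5,7]
Step 6: ref 3 → FAULT (evict 2), frames=[4,3,5,7]
Step 7: ref 4 → HIT, frames=[4,3,5,7]
Step 8: ref 5 → HIT, frames=[4,3,5,7]
Step 9: ref 5 → HIT, frames=[4,3,5,7]
Step 10: ref 5 → HIT, frames=[4,3,5,7]
Step 11: ref 5 → HIT, frames=[4,3,5,7]
Total faults: 6

Answer: 6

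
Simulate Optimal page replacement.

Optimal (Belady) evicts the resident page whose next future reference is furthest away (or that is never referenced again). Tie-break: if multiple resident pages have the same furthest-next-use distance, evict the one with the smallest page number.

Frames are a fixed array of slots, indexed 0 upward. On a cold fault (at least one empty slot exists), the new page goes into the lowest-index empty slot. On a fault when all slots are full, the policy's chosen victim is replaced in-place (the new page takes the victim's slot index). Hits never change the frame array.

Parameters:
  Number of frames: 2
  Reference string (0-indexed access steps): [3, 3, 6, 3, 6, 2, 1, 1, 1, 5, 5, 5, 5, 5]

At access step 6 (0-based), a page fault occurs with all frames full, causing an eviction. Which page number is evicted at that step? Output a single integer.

Step 0: ref 3 -> FAULT, frames=[3,-]
Step 1: ref 3 -> HIT, frames=[3,-]
Step 2: ref 6 -> FAULT, frames=[3,6]
Step 3: ref 3 -> HIT, frames=[3,6]
Step 4: ref 6 -> HIT, frames=[3,6]
Step 5: ref 2 -> FAULT, evict 3, frames=[2,6]
Step 6: ref 1 -> FAULT, evict 2, frames=[1,6]
At step 6: evicted page 2

Answer: 2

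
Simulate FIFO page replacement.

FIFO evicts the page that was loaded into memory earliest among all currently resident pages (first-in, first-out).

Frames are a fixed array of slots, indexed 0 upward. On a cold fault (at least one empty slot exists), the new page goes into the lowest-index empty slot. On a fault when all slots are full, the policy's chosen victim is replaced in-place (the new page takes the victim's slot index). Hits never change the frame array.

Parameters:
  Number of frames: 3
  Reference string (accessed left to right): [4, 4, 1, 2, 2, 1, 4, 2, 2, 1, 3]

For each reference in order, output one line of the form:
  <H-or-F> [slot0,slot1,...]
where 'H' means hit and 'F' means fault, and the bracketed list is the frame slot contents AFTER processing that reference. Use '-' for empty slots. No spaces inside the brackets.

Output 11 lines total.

F [4,-,-]
H [4,-,-]
F [4,1,-]
F [4,1,2]
H [4,1,2]
H [4,1,2]
H [4,1,2]
H [4,1,2]
H [4,1,2]
H [4,1,2]
F [3,1,2]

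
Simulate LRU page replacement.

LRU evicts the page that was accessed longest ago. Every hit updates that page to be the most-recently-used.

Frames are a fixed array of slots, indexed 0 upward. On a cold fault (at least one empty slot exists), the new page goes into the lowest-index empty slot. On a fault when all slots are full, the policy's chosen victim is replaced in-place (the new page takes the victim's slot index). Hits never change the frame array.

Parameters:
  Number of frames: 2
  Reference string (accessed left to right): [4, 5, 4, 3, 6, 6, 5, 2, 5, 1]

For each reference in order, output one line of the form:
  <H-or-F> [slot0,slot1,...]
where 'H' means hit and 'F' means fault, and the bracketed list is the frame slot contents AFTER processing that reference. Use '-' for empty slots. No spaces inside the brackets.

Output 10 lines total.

F [4,-]
F [4,5]
H [4,5]
F [4,3]
F [6,3]
H [6,3]
F [6,5]
F [2,5]
H [2,5]
F [1,5]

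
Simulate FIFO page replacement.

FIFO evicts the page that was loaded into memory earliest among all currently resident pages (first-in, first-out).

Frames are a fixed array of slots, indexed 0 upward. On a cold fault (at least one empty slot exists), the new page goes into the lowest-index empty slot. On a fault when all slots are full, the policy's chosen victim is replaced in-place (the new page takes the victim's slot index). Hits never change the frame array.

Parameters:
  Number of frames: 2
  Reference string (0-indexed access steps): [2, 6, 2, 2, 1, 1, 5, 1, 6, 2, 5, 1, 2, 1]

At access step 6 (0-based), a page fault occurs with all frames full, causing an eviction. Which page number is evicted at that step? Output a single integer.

Answer: 6

Derivation:
Step 0: ref 2 -> FAULT, frames=[2,-]
Step 1: ref 6 -> FAULT, frames=[2,6]
Step 2: ref 2 -> HIT, frames=[2,6]
Step 3: ref 2 -> HIT, frames=[2,6]
Step 4: ref 1 -> FAULT, evict 2, frames=[1,6]
Step 5: ref 1 -> HIT, frames=[1,6]
Step 6: ref 5 -> FAULT, evict 6, frames=[1,5]
At step 6: evicted page 6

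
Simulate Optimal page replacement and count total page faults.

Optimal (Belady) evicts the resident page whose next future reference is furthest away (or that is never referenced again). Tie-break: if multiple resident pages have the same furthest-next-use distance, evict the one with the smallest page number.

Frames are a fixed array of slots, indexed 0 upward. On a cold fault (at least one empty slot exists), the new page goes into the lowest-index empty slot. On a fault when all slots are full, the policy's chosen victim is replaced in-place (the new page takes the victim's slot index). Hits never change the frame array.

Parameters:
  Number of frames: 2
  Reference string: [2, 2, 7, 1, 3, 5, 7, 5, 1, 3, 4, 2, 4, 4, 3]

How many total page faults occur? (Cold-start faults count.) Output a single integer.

Answer: 10

Derivation:
Step 0: ref 2 → FAULT, frames=[2,-]
Step 1: ref 2 → HIT, frames=[2,-]
Step 2: ref 7 → FAULT, frames=[2,7]
Step 3: ref 1 → FAULT (evict 2), frames=[1,7]
Step 4: ref 3 → FAULT (evict 1), frames=[3,7]
Step 5: ref 5 → FAULT (evict 3), frames=[5,7]
Step 6: ref 7 → HIT, frames=[5,7]
Step 7: ref 5 → HIT, frames=[5,7]
Step 8: ref 1 → FAULT (evict 5), frames=[1,7]
Step 9: ref 3 → FAULT (evict 1), frames=[3,7]
Step 10: ref 4 → FAULT (evict 7), frames=[3,4]
Step 11: ref 2 → FAULT (evict 3), frames=[2,4]
Step 12: ref 4 → HIT, frames=[2,4]
Step 13: ref 4 → HIT, frames=[2,4]
Step 14: ref 3 → FAULT (evict 2), frames=[3,4]
Total faults: 10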